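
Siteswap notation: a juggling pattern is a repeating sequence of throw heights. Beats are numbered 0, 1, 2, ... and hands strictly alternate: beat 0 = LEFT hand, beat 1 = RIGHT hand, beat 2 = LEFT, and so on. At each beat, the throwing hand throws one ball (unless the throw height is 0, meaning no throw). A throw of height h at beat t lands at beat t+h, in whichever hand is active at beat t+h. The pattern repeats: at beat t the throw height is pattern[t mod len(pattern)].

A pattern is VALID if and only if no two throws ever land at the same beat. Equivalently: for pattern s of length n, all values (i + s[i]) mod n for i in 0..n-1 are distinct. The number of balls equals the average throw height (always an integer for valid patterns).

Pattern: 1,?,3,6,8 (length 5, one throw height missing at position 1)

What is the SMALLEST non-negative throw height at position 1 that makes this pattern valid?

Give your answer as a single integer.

i=0: (0 + 1) mod 5 = 1
i=1: s[i]=? (unknown)
i=2: (2 + 3) mod 5 = 0
i=3: (3 + 6) mod 5 = 4
i=4: (4 + 8) mod 5 = 2
Known residues: [0, 1, 2, 4]; need a permutation of 0..4, so missing residue r = 3
Need (1 + s) mod 5 = 3; smallest s = (3 - 1) mod 5 = 2

Answer: 2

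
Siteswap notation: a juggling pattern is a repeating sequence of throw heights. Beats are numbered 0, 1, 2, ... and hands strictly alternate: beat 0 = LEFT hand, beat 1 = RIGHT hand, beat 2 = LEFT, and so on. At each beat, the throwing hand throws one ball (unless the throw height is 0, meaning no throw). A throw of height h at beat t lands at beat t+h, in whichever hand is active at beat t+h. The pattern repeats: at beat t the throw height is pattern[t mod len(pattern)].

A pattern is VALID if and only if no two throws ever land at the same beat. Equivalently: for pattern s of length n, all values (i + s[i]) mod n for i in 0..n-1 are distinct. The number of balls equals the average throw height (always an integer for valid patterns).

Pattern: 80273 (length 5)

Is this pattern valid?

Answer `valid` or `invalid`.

i=0: (i + s[i]) mod n = (0 + 8) mod 5 = 3
i=1: (i + s[i]) mod n = (1 + 0) mod 5 = 1
i=2: (i + s[i]) mod n = (2 + 2) mod 5 = 4
i=3: (i + s[i]) mod n = (3 + 7) mod 5 = 0
i=4: (i + s[i]) mod n = (4 + 3) mod 5 = 2
Residues: [3, 1, 4, 0, 2], distinct: True

Answer: valid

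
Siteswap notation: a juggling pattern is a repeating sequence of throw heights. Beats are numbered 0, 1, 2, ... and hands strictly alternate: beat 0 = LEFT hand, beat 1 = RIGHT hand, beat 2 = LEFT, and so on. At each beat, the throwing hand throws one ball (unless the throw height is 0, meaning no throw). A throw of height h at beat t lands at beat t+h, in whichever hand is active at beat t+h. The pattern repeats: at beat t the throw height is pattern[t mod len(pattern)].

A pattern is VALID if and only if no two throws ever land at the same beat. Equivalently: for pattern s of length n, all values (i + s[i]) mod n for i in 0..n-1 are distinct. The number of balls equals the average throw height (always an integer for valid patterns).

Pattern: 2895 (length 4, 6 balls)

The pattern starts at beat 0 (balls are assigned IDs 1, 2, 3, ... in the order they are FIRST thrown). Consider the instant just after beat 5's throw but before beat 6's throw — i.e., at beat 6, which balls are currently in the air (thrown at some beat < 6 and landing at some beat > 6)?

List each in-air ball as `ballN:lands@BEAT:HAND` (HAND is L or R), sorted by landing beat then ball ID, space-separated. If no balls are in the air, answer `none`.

Answer: ball3:lands@8:L ball2:lands@9:R ball1:lands@11:R ball5:lands@13:R

Derivation:
Beat 0 (L): throw ball1 h=2 -> lands@2:L; in-air after throw: [b1@2:L]
Beat 1 (R): throw ball2 h=8 -> lands@9:R; in-air after throw: [b1@2:L b2@9:R]
Beat 2 (L): throw ball1 h=9 -> lands@11:R; in-air after throw: [b2@9:R b1@11:R]
Beat 3 (R): throw ball3 h=5 -> lands@8:L; in-air after throw: [b3@8:L b2@9:R b1@11:R]
Beat 4 (L): throw ball4 h=2 -> lands@6:L; in-air after throw: [b4@6:L b3@8:L b2@9:R b1@11:R]
Beat 5 (R): throw ball5 h=8 -> lands@13:R; in-air after throw: [b4@6:L b3@8:L b2@9:R b1@11:R b5@13:R]
Beat 6 (L): throw ball4 h=9 -> lands@15:R; in-air after throw: [b3@8:L b2@9:R b1@11:R b5@13:R b4@15:R]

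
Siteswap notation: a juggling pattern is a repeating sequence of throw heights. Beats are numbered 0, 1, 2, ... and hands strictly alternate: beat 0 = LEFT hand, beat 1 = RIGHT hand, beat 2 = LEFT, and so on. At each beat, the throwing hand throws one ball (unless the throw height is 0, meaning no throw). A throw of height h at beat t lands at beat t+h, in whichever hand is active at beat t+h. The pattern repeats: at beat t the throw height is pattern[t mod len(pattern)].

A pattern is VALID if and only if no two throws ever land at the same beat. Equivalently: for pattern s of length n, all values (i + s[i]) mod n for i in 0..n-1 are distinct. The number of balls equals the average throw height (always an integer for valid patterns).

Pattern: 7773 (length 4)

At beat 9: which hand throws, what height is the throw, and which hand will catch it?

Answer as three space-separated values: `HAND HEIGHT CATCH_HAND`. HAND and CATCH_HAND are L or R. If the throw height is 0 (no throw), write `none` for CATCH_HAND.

Beat 9: 9 mod 2 = 1, so hand = R
Throw height = pattern[9 mod 4] = pattern[1] = 7
Lands at beat 9+7=16, 16 mod 2 = 0, so catch hand = L

Answer: R 7 L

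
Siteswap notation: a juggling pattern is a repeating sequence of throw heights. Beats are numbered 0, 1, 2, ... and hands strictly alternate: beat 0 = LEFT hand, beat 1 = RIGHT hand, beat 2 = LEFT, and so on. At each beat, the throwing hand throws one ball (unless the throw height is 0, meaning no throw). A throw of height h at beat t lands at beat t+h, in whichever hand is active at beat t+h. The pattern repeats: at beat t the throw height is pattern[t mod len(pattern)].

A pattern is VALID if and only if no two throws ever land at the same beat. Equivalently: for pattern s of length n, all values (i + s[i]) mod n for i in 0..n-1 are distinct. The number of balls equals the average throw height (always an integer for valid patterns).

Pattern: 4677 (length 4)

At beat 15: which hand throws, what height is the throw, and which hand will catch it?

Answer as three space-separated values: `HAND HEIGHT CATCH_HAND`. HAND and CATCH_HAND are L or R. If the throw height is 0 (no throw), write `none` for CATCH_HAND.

Beat 15: 15 mod 2 = 1, so hand = R
Throw height = pattern[15 mod 4] = pattern[3] = 7
Lands at beat 15+7=22, 22 mod 2 = 0, so catch hand = L

Answer: R 7 L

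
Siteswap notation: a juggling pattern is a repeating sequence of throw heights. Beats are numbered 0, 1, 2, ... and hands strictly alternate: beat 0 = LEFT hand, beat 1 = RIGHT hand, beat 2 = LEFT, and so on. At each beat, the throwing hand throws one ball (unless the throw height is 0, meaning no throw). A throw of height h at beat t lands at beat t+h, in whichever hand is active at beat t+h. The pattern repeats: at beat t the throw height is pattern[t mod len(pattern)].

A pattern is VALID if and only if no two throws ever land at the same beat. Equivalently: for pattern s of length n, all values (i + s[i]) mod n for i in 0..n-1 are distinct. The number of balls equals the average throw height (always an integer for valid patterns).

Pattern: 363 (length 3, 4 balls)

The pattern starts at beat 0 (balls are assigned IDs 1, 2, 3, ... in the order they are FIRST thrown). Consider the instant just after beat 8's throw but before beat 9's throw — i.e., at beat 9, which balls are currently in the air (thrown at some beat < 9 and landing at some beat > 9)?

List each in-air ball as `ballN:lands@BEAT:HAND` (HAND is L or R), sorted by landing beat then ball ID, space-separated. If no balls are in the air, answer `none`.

Beat 0 (L): throw ball1 h=3 -> lands@3:R; in-air after throw: [b1@3:R]
Beat 1 (R): throw ball2 h=6 -> lands@7:R; in-air after throw: [b1@3:R b2@7:R]
Beat 2 (L): throw ball3 h=3 -> lands@5:R; in-air after throw: [b1@3:R b3@5:R b2@7:R]
Beat 3 (R): throw ball1 h=3 -> lands@6:L; in-air after throw: [b3@5:R b1@6:L b2@7:R]
Beat 4 (L): throw ball4 h=6 -> lands@10:L; in-air after throw: [b3@5:R b1@6:L b2@7:R b4@10:L]
Beat 5 (R): throw ball3 h=3 -> lands@8:L; in-air after throw: [b1@6:L b2@7:R b3@8:L b4@10:L]
Beat 6 (L): throw ball1 h=3 -> lands@9:R; in-air after throw: [b2@7:R b3@8:L b1@9:R b4@10:L]
Beat 7 (R): throw ball2 h=6 -> lands@13:R; in-air after throw: [b3@8:L b1@9:R b4@10:L b2@13:R]
Beat 8 (L): throw ball3 h=3 -> lands@11:R; in-air after throw: [b1@9:R b4@10:L b3@11:R b2@13:R]
Beat 9 (R): throw ball1 h=3 -> lands@12:L; in-air after throw: [b4@10:L b3@11:R b1@12:L b2@13:R]

Answer: ball4:lands@10:L ball3:lands@11:R ball2:lands@13:R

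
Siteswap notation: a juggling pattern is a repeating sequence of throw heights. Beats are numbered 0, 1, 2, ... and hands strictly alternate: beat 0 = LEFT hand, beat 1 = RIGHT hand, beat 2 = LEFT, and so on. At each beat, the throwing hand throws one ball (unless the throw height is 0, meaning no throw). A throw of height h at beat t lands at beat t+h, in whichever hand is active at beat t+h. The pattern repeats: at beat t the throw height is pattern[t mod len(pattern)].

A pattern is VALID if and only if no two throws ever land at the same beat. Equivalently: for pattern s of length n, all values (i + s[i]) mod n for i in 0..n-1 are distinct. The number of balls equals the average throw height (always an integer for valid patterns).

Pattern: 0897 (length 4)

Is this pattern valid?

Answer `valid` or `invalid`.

Answer: valid

Derivation:
i=0: (i + s[i]) mod n = (0 + 0) mod 4 = 0
i=1: (i + s[i]) mod n = (1 + 8) mod 4 = 1
i=2: (i + s[i]) mod n = (2 + 9) mod 4 = 3
i=3: (i + s[i]) mod n = (3 + 7) mod 4 = 2
Residues: [0, 1, 3, 2], distinct: True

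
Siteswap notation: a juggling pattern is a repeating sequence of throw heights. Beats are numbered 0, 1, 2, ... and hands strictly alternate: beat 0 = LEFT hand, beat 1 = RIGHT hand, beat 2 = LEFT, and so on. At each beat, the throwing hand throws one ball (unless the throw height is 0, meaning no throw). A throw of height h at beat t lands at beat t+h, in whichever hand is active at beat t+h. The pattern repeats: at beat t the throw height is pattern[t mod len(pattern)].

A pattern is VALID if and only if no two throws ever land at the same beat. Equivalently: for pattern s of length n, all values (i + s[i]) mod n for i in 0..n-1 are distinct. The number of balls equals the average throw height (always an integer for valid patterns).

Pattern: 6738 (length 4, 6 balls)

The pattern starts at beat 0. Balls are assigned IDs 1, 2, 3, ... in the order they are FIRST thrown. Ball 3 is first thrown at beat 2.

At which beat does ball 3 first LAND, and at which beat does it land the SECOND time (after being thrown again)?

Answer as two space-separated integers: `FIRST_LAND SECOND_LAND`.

Answer: 5 12

Derivation:
Beat 0 (L): throw ball1 h=6 -> lands@6:L; in-air after throw: [b1@6:L]
Beat 1 (R): throw ball2 h=7 -> lands@8:L; in-air after throw: [b1@6:L b2@8:L]
Beat 2 (L): throw ball3 h=3 -> lands@5:R; in-air after throw: [b3@5:R b1@6:L b2@8:L]
Beat 3 (R): throw ball4 h=8 -> lands@11:R; in-air after throw: [b3@5:R b1@6:L b2@8:L b4@11:R]
Beat 4 (L): throw ball5 h=6 -> lands@10:L; in-air after throw: [b3@5:R b1@6:L b2@8:L b5@10:L b4@11:R]
Beat 5 (R): throw ball3 h=7 -> lands@12:L; in-air after throw: [b1@6:L b2@8:L b5@10:L b4@11:R b3@12:L]
Beat 6 (L): throw ball1 h=3 -> lands@9:R; in-air after throw: [b2@8:L b1@9:R b5@10:L b4@11:R b3@12:L]
Beat 7 (R): throw ball6 h=8 -> lands@15:R; in-air after throw: [b2@8:L b1@9:R b5@10:L b4@11:R b3@12:L b6@15:R]
Beat 8 (L): throw ball2 h=6 -> lands@14:L; in-air after throw: [b1@9:R b5@10:L b4@11:R b3@12:L b2@14:L b6@15:R]
Beat 9 (R): throw ball1 h=7 -> lands@16:L; in-air after throw: [b5@10:L b4@11:R b3@12:L b2@14:L b6@15:R b1@16:L]
Beat 10 (L): throw ball5 h=3 -> lands@13:R; in-air after throw: [b4@11:R b3@12:L b5@13:R b2@14:L b6@15:R b1@16:L]
Beat 11 (R): throw ball4 h=8 -> lands@19:R; in-air after throw: [b3@12:L b5@13:R b2@14:L b6@15:R b1@16:L b4@19:R]
Ball 3: thrown@2 h=3 -> first land @5; rethrown@5 h=7 -> second land @12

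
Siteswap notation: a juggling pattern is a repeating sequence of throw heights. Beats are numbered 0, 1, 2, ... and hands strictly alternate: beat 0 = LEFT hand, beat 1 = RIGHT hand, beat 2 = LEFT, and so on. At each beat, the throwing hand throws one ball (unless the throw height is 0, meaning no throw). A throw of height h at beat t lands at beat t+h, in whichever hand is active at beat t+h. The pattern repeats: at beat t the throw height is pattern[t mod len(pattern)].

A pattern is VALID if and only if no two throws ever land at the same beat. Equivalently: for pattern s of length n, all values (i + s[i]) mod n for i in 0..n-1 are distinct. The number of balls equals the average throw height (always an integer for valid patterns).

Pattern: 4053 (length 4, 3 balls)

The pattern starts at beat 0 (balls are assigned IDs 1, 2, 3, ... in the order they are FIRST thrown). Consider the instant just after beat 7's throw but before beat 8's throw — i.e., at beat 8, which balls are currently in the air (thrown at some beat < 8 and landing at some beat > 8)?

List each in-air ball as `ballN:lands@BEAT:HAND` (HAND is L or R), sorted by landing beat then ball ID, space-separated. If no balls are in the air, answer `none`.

Answer: ball2:lands@10:L ball3:lands@11:R

Derivation:
Beat 0 (L): throw ball1 h=4 -> lands@4:L; in-air after throw: [b1@4:L]
Beat 2 (L): throw ball2 h=5 -> lands@7:R; in-air after throw: [b1@4:L b2@7:R]
Beat 3 (R): throw ball3 h=3 -> lands@6:L; in-air after throw: [b1@4:L b3@6:L b2@7:R]
Beat 4 (L): throw ball1 h=4 -> lands@8:L; in-air after throw: [b3@6:L b2@7:R b1@8:L]
Beat 6 (L): throw ball3 h=5 -> lands@11:R; in-air after throw: [b2@7:R b1@8:L b3@11:R]
Beat 7 (R): throw ball2 h=3 -> lands@10:L; in-air after throw: [b1@8:L b2@10:L b3@11:R]
Beat 8 (L): throw ball1 h=4 -> lands@12:L; in-air after throw: [b2@10:L b3@11:R b1@12:L]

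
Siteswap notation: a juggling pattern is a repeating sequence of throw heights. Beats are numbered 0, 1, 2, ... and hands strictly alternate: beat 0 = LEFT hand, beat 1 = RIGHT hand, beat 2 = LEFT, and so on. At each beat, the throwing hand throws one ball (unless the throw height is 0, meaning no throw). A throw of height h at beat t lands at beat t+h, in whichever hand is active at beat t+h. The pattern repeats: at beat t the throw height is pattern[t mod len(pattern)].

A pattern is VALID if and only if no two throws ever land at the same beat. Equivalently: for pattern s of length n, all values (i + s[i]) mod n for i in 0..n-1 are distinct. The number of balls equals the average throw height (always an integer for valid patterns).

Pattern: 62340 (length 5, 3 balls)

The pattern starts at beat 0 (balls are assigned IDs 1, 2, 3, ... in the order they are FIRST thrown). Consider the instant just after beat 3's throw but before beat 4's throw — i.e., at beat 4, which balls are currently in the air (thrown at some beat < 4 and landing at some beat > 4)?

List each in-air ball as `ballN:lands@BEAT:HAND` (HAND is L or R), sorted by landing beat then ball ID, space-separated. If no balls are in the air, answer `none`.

Beat 0 (L): throw ball1 h=6 -> lands@6:L; in-air after throw: [b1@6:L]
Beat 1 (R): throw ball2 h=2 -> lands@3:R; in-air after throw: [b2@3:R b1@6:L]
Beat 2 (L): throw ball3 h=3 -> lands@5:R; in-air after throw: [b2@3:R b3@5:R b1@6:L]
Beat 3 (R): throw ball2 h=4 -> lands@7:R; in-air after throw: [b3@5:R b1@6:L b2@7:R]

Answer: ball3:lands@5:R ball1:lands@6:L ball2:lands@7:R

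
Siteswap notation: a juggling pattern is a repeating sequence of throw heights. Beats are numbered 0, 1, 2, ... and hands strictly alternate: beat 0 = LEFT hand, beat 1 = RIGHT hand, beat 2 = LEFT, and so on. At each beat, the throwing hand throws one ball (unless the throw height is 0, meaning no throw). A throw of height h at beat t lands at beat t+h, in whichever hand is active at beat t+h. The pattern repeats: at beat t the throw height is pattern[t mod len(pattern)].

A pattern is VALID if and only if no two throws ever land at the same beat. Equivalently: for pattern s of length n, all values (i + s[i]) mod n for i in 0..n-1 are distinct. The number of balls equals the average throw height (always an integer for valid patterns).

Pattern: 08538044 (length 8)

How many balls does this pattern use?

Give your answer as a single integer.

Pattern = [0, 8, 5, 3, 8, 0, 4, 4], length n = 8
  position 0: throw height = 0, running sum = 0
  position 1: throw height = 8, running sum = 8
  position 2: throw height = 5, running sum = 13
  position 3: throw height = 3, running sum = 16
  position 4: throw height = 8, running sum = 24
  position 5: throw height = 0, running sum = 24
  position 6: throw height = 4, running sum = 28
  position 7: throw height = 4, running sum = 32
Total sum = 32; balls = sum / n = 32 / 8 = 4

Answer: 4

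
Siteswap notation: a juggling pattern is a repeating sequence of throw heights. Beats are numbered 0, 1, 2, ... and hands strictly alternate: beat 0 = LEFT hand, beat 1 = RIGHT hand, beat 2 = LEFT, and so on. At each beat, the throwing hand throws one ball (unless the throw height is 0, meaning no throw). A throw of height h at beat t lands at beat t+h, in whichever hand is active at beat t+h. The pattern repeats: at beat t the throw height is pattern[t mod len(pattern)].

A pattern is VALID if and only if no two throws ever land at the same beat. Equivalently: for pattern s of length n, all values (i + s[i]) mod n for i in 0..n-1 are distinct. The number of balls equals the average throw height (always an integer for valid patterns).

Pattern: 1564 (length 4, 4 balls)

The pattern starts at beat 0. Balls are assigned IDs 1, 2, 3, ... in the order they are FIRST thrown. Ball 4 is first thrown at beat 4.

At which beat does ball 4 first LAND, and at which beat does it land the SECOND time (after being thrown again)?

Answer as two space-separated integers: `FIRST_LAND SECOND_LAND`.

Beat 0 (L): throw ball1 h=1 -> lands@1:R; in-air after throw: [b1@1:R]
Beat 1 (R): throw ball1 h=5 -> lands@6:L; in-air after throw: [b1@6:L]
Beat 2 (L): throw ball2 h=6 -> lands@8:L; in-air after throw: [b1@6:L b2@8:L]
Beat 3 (R): throw ball3 h=4 -> lands@7:R; in-air after throw: [b1@6:L b3@7:R b2@8:L]
Beat 4 (L): throw ball4 h=1 -> lands@5:R; in-air after throw: [b4@5:R b1@6:L b3@7:R b2@8:L]
Beat 5 (R): throw ball4 h=5 -> lands@10:L; in-air after throw: [b1@6:L b3@7:R b2@8:L b4@10:L]
Beat 6 (L): throw ball1 h=6 -> lands@12:L; in-air after throw: [b3@7:R b2@8:L b4@10:L b1@12:L]
Beat 7 (R): throw ball3 h=4 -> lands@11:R; in-air after throw: [b2@8:L b4@10:L b3@11:R b1@12:L]
Beat 8 (L): throw ball2 h=1 -> lands@9:R; in-air after throw: [b2@9:R b4@10:L b3@11:R b1@12:L]
Beat 9 (R): throw ball2 h=5 -> lands@14:L; in-air after throw: [b4@10:L b3@11:R b1@12:L b2@14:L]
Beat 10 (L): throw ball4 h=6 -> lands@16:L; in-air after throw: [b3@11:R b1@12:L b2@14:L b4@16:L]
Ball 4: thrown@4 h=1 -> first land @5; rethrown@5 h=5 -> second land @10

Answer: 5 10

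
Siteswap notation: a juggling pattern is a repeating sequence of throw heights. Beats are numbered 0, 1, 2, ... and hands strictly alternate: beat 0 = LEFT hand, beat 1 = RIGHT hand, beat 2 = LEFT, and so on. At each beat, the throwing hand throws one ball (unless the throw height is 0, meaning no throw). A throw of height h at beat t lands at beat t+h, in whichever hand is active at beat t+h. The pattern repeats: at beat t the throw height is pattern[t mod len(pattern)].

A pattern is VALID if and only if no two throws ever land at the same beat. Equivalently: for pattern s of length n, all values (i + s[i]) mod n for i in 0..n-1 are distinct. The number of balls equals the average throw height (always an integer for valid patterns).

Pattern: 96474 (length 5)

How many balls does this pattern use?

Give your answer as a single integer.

Answer: 6

Derivation:
Pattern = [9, 6, 4, 7, 4], length n = 5
  position 0: throw height = 9, running sum = 9
  position 1: throw height = 6, running sum = 15
  position 2: throw height = 4, running sum = 19
  position 3: throw height = 7, running sum = 26
  position 4: throw height = 4, running sum = 30
Total sum = 30; balls = sum / n = 30 / 5 = 6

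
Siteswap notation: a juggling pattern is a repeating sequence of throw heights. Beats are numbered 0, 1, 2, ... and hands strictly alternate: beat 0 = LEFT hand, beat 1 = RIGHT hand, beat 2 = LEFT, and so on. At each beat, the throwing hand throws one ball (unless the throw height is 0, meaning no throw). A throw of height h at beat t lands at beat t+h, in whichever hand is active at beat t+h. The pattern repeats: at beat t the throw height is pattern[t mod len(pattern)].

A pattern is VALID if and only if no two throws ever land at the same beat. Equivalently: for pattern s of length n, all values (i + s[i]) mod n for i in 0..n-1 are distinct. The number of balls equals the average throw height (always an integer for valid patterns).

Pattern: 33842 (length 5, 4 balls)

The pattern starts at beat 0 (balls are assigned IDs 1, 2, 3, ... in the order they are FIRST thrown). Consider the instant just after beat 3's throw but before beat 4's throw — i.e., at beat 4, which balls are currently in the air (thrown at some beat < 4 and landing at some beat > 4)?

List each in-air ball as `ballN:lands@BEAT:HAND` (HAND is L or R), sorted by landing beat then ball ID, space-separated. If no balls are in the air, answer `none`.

Beat 0 (L): throw ball1 h=3 -> lands@3:R; in-air after throw: [b1@3:R]
Beat 1 (R): throw ball2 h=3 -> lands@4:L; in-air after throw: [b1@3:R b2@4:L]
Beat 2 (L): throw ball3 h=8 -> lands@10:L; in-air after throw: [b1@3:R b2@4:L b3@10:L]
Beat 3 (R): throw ball1 h=4 -> lands@7:R; in-air after throw: [b2@4:L b1@7:R b3@10:L]
Beat 4 (L): throw ball2 h=2 -> lands@6:L; in-air after throw: [b2@6:L b1@7:R b3@10:L]

Answer: ball1:lands@7:R ball3:lands@10:L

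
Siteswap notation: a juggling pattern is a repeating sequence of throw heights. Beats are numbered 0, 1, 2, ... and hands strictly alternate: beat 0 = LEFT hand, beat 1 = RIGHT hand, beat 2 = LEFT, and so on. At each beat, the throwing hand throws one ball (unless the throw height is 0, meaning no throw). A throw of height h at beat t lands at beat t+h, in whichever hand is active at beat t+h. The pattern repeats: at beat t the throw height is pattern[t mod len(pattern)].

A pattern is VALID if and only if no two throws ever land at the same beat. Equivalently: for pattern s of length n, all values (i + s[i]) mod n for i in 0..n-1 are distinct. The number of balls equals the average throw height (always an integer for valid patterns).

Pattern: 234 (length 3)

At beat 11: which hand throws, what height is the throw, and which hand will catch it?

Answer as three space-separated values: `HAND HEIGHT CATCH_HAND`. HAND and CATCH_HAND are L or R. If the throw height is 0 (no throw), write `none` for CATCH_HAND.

Answer: R 4 R

Derivation:
Beat 11: 11 mod 2 = 1, so hand = R
Throw height = pattern[11 mod 3] = pattern[2] = 4
Lands at beat 11+4=15, 15 mod 2 = 1, so catch hand = R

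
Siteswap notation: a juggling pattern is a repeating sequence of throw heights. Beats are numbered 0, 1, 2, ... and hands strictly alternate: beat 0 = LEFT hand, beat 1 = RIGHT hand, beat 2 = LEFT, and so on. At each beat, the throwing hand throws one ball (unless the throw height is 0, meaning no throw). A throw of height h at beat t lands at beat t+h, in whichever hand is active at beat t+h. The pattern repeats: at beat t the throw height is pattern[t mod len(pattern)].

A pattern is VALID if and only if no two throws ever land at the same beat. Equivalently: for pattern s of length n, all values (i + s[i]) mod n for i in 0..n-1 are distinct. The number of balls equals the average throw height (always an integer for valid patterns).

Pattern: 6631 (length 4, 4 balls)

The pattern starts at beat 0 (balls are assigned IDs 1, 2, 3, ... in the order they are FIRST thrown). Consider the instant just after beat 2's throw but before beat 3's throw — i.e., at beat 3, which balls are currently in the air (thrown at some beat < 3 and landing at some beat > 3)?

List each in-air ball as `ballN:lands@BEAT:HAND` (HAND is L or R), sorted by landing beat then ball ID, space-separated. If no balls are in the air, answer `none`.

Beat 0 (L): throw ball1 h=6 -> lands@6:L; in-air after throw: [b1@6:L]
Beat 1 (R): throw ball2 h=6 -> lands@7:R; in-air after throw: [b1@6:L b2@7:R]
Beat 2 (L): throw ball3 h=3 -> lands@5:R; in-air after throw: [b3@5:R b1@6:L b2@7:R]
Beat 3 (R): throw ball4 h=1 -> lands@4:L; in-air after throw: [b4@4:L b3@5:R b1@6:L b2@7:R]

Answer: ball3:lands@5:R ball1:lands@6:L ball2:lands@7:R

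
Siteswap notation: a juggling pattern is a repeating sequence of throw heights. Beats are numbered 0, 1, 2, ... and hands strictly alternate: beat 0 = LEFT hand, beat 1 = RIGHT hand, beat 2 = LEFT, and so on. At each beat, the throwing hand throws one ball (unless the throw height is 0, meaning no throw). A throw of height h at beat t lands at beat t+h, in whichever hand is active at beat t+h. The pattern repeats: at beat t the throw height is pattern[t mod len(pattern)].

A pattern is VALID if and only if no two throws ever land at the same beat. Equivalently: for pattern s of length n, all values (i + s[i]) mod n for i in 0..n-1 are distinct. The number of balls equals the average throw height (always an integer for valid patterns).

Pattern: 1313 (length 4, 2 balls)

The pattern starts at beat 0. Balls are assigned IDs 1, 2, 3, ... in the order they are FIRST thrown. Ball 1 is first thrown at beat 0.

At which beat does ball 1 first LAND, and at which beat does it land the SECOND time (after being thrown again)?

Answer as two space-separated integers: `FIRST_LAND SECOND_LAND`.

Beat 0 (L): throw ball1 h=1 -> lands@1:R; in-air after throw: [b1@1:R]
Beat 1 (R): throw ball1 h=3 -> lands@4:L; in-air after throw: [b1@4:L]
Beat 2 (L): throw ball2 h=1 -> lands@3:R; in-air after throw: [b2@3:R b1@4:L]
Beat 3 (R): throw ball2 h=3 -> lands@6:L; in-air after throw: [b1@4:L b2@6:L]
Beat 4 (L): throw ball1 h=1 -> lands@5:R; in-air after throw: [b1@5:R b2@6:L]
Ball 1: thrown@0 h=1 -> first land @1; rethrown@1 h=3 -> second land @4

Answer: 1 4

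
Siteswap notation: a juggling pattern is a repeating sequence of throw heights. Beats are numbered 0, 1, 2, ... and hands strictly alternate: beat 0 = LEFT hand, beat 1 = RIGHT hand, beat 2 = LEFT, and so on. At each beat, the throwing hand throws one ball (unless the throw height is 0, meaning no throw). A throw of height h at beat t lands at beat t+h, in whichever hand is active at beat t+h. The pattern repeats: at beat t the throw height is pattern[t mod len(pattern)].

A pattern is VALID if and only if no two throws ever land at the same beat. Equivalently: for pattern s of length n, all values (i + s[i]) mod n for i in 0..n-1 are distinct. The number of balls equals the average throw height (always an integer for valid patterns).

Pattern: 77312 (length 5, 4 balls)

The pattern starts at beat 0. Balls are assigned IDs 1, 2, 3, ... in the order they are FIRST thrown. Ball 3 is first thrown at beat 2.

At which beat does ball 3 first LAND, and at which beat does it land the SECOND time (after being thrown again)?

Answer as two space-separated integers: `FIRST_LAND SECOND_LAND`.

Answer: 5 12

Derivation:
Beat 0 (L): throw ball1 h=7 -> lands@7:R; in-air after throw: [b1@7:R]
Beat 1 (R): throw ball2 h=7 -> lands@8:L; in-air after throw: [b1@7:R b2@8:L]
Beat 2 (L): throw ball3 h=3 -> lands@5:R; in-air after throw: [b3@5:R b1@7:R b2@8:L]
Beat 3 (R): throw ball4 h=1 -> lands@4:L; in-air after throw: [b4@4:L b3@5:R b1@7:R b2@8:L]
Beat 4 (L): throw ball4 h=2 -> lands@6:L; in-air after throw: [b3@5:R b4@6:L b1@7:R b2@8:L]
Beat 5 (R): throw ball3 h=7 -> lands@12:L; in-air after throw: [b4@6:L b1@7:R b2@8:L b3@12:L]
Beat 6 (L): throw ball4 h=7 -> lands@13:R; in-air after throw: [b1@7:R b2@8:L b3@12:L b4@13:R]
Beat 7 (R): throw ball1 h=3 -> lands@10:L; in-air after throw: [b2@8:L b1@10:L b3@12:L b4@13:R]
Beat 8 (L): throw ball2 h=1 -> lands@9:R; in-air after throw: [b2@9:R b1@10:L b3@12:L b4@13:R]
Beat 9 (R): throw ball2 h=2 -> lands@11:R; in-air after throw: [b1@10:L b2@11:R b3@12:L b4@13:R]
Beat 10 (L): throw ball1 h=7 -> lands@17:R; in-air after throw: [b2@11:R b3@12:L b4@13:R b1@17:R]
Beat 11 (R): throw ball2 h=7 -> lands@18:L; in-air after throw: [b3@12:L b4@13:R b1@17:R b2@18:L]
Beat 12 (L): throw ball3 h=3 -> lands@15:R; in-air after throw: [b4@13:R b3@15:R b1@17:R b2@18:L]
Ball 3: thrown@2 h=3 -> first land @5; rethrown@5 h=7 -> second land @12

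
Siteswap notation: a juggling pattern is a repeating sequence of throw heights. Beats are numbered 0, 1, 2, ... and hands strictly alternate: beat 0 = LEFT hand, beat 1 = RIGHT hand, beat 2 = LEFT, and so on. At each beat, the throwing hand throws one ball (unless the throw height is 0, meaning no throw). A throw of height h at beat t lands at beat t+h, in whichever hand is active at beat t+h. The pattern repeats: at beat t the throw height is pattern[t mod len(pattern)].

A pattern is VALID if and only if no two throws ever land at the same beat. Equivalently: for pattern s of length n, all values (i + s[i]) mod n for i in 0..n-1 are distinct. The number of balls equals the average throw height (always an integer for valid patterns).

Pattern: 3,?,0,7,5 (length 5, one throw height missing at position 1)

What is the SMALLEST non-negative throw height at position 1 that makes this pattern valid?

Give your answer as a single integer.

Answer: 0

Derivation:
i=0: (0 + 3) mod 5 = 3
i=1: s[i]=? (unknown)
i=2: (2 + 0) mod 5 = 2
i=3: (3 + 7) mod 5 = 0
i=4: (4 + 5) mod 5 = 4
Known residues: [0, 2, 3, 4]; need a permutation of 0..4, so missing residue r = 1
Need (1 + s) mod 5 = 1; smallest s = (1 - 1) mod 5 = 0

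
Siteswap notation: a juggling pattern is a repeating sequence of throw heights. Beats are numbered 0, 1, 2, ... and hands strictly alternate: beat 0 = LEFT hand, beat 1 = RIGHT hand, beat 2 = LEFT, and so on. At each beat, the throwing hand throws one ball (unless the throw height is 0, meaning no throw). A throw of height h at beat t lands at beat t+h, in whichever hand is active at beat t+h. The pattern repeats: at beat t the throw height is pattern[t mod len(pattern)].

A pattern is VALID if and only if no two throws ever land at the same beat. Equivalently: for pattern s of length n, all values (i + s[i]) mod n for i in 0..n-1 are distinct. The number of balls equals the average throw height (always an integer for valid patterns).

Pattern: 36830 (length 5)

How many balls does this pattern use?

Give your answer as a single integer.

Answer: 4

Derivation:
Pattern = [3, 6, 8, 3, 0], length n = 5
  position 0: throw height = 3, running sum = 3
  position 1: throw height = 6, running sum = 9
  position 2: throw height = 8, running sum = 17
  position 3: throw height = 3, running sum = 20
  position 4: throw height = 0, running sum = 20
Total sum = 20; balls = sum / n = 20 / 5 = 4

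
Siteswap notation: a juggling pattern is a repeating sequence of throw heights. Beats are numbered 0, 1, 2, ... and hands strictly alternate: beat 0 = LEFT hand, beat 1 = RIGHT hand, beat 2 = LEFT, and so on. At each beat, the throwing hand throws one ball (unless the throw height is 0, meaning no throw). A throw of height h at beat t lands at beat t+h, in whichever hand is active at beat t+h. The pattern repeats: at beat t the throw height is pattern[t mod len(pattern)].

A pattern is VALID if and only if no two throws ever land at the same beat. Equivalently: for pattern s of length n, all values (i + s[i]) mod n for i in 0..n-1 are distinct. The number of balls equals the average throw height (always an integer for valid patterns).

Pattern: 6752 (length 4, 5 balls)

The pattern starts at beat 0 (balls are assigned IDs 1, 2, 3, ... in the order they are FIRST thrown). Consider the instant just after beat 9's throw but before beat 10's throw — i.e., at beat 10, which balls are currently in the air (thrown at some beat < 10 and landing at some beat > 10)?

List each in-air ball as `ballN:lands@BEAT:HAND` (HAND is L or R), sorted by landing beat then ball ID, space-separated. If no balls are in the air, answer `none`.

Beat 0 (L): throw ball1 h=6 -> lands@6:L; in-air after throw: [b1@6:L]
Beat 1 (R): throw ball2 h=7 -> lands@8:L; in-air after throw: [b1@6:L b2@8:L]
Beat 2 (L): throw ball3 h=5 -> lands@7:R; in-air after throw: [b1@6:L b3@7:R b2@8:L]
Beat 3 (R): throw ball4 h=2 -> lands@5:R; in-air after throw: [b4@5:R b1@6:L b3@7:R b2@8:L]
Beat 4 (L): throw ball5 h=6 -> lands@10:L; in-air after throw: [b4@5:R b1@6:L b3@7:R b2@8:L b5@10:L]
Beat 5 (R): throw ball4 h=7 -> lands@12:L; in-air after throw: [b1@6:L b3@7:R b2@8:L b5@10:L b4@12:L]
Beat 6 (L): throw ball1 h=5 -> lands@11:R; in-air after throw: [b3@7:R b2@8:L b5@10:L b1@11:R b4@12:L]
Beat 7 (R): throw ball3 h=2 -> lands@9:R; in-air after throw: [b2@8:L b3@9:R b5@10:L b1@11:R b4@12:L]
Beat 8 (L): throw ball2 h=6 -> lands@14:L; in-air after throw: [b3@9:R b5@10:L b1@11:R b4@12:L b2@14:L]
Beat 9 (R): throw ball3 h=7 -> lands@16:L; in-air after throw: [b5@10:L b1@11:R b4@12:L b2@14:L b3@16:L]
Beat 10 (L): throw ball5 h=5 -> lands@15:R; in-air after throw: [b1@11:R b4@12:L b2@14:L b5@15:R b3@16:L]

Answer: ball1:lands@11:R ball4:lands@12:L ball2:lands@14:L ball3:lands@16:L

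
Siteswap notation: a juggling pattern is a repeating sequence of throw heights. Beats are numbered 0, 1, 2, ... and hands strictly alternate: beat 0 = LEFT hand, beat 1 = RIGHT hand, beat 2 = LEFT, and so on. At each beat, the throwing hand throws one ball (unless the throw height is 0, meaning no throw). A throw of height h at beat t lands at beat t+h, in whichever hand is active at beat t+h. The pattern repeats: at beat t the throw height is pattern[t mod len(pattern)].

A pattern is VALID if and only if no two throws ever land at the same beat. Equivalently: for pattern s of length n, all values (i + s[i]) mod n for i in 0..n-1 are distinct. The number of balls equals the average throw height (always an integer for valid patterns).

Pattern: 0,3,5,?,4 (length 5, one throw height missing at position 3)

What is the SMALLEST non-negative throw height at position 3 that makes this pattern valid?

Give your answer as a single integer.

Answer: 3

Derivation:
i=0: (0 + 0) mod 5 = 0
i=1: (1 + 3) mod 5 = 4
i=2: (2 + 5) mod 5 = 2
i=3: s[i]=? (unknown)
i=4: (4 + 4) mod 5 = 3
Known residues: [0, 2, 3, 4]; need a permutation of 0..4, so missing residue r = 1
Need (3 + s) mod 5 = 1; smallest s = (1 - 3) mod 5 = 3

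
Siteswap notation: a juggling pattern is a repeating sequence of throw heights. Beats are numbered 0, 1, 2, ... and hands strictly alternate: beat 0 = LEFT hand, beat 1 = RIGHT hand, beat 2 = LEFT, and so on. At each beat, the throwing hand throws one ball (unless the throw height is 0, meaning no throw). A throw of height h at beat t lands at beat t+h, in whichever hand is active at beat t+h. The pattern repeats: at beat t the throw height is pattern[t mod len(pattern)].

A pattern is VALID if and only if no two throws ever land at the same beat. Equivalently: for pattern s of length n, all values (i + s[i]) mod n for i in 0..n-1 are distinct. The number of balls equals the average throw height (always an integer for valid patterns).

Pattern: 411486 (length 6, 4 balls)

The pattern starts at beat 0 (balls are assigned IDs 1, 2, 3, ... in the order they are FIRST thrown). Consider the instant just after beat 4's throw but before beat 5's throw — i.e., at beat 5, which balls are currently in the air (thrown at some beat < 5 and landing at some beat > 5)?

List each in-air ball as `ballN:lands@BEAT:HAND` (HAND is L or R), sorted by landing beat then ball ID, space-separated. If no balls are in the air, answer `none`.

Answer: ball2:lands@7:R ball1:lands@12:L

Derivation:
Beat 0 (L): throw ball1 h=4 -> lands@4:L; in-air after throw: [b1@4:L]
Beat 1 (R): throw ball2 h=1 -> lands@2:L; in-air after throw: [b2@2:L b1@4:L]
Beat 2 (L): throw ball2 h=1 -> lands@3:R; in-air after throw: [b2@3:R b1@4:L]
Beat 3 (R): throw ball2 h=4 -> lands@7:R; in-air after throw: [b1@4:L b2@7:R]
Beat 4 (L): throw ball1 h=8 -> lands@12:L; in-air after throw: [b2@7:R b1@12:L]
Beat 5 (R): throw ball3 h=6 -> lands@11:R; in-air after throw: [b2@7:R b3@11:R b1@12:L]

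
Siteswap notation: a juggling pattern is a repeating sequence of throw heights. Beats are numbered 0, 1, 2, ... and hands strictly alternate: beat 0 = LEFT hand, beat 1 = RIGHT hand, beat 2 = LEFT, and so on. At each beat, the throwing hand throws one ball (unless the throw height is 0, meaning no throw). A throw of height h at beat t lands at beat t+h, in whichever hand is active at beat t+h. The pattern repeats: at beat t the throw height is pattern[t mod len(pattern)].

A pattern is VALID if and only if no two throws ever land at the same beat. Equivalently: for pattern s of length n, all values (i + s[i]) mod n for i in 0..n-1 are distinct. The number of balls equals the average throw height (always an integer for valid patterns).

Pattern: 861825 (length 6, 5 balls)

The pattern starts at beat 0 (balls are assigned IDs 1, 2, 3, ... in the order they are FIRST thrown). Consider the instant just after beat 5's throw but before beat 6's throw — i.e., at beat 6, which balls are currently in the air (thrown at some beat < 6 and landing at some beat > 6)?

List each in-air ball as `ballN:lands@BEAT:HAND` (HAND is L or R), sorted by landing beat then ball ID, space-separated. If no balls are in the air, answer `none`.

Beat 0 (L): throw ball1 h=8 -> lands@8:L; in-air after throw: [b1@8:L]
Beat 1 (R): throw ball2 h=6 -> lands@7:R; in-air after throw: [b2@7:R b1@8:L]
Beat 2 (L): throw ball3 h=1 -> lands@3:R; in-air after throw: [b3@3:R b2@7:R b1@8:L]
Beat 3 (R): throw ball3 h=8 -> lands@11:R; in-air after throw: [b2@7:R b1@8:L b3@11:R]
Beat 4 (L): throw ball4 h=2 -> lands@6:L; in-air after throw: [b4@6:L b2@7:R b1@8:L b3@11:R]
Beat 5 (R): throw ball5 h=5 -> lands@10:L; in-air after throw: [b4@6:L b2@7:R b1@8:L b5@10:L b3@11:R]
Beat 6 (L): throw ball4 h=8 -> lands@14:L; in-air after throw: [b2@7:R b1@8:L b5@10:L b3@11:R b4@14:L]

Answer: ball2:lands@7:R ball1:lands@8:L ball5:lands@10:L ball3:lands@11:R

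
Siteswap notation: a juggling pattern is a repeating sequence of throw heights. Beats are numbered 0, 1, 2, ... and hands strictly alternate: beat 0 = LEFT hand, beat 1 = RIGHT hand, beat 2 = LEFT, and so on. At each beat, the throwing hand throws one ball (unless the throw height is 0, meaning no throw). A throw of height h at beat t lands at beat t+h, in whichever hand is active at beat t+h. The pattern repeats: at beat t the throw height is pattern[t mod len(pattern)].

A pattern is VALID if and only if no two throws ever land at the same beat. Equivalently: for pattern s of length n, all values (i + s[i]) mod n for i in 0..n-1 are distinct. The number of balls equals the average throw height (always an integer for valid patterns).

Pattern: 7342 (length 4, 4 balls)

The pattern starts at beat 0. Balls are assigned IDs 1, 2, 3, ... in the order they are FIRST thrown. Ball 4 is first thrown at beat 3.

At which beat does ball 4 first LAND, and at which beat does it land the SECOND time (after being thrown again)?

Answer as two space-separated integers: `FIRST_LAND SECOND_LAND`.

Beat 0 (L): throw ball1 h=7 -> lands@7:R; in-air after throw: [b1@7:R]
Beat 1 (R): throw ball2 h=3 -> lands@4:L; in-air after throw: [b2@4:L b1@7:R]
Beat 2 (L): throw ball3 h=4 -> lands@6:L; in-air after throw: [b2@4:L b3@6:L b1@7:R]
Beat 3 (R): throw ball4 h=2 -> lands@5:R; in-air after throw: [b2@4:L b4@5:R b3@6:L b1@7:R]
Beat 4 (L): throw ball2 h=7 -> lands@11:R; in-air after throw: [b4@5:R b3@6:L b1@7:R b2@11:R]
Beat 5 (R): throw ball4 h=3 -> lands@8:L; in-air after throw: [b3@6:L b1@7:R b4@8:L b2@11:R]
Beat 6 (L): throw ball3 h=4 -> lands@10:L; in-air after throw: [b1@7:R b4@8:L b3@10:L b2@11:R]
Beat 7 (R): throw ball1 h=2 -> lands@9:R; in-air after throw: [b4@8:L b1@9:R b3@10:L b2@11:R]
Beat 8 (L): throw ball4 h=7 -> lands@15:R; in-air after throw: [b1@9:R b3@10:L b2@11:R b4@15:R]
Ball 4: thrown@3 h=2 -> first land @5; rethrown@5 h=3 -> second land @8

Answer: 5 8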